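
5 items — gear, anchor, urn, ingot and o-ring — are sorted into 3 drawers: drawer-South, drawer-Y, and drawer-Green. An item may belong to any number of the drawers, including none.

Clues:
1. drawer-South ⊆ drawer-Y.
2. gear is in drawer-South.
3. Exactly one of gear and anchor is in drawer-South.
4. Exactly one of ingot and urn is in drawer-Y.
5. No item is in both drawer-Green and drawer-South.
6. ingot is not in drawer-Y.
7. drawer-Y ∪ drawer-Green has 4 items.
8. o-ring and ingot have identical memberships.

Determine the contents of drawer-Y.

drawer-Y = {gear, urn}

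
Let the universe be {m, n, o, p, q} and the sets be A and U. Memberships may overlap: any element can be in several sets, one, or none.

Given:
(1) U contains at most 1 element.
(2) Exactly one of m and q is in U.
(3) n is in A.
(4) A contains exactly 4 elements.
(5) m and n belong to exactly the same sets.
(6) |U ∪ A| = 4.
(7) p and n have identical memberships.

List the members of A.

A = {m, n, p, q}

From (3): n ∈ A.
(5): m matches n: m ∈ A.
(7): p matches n: p ∈ A.
Suppose o ∈ A: no assignment then satisfies all the clues, so o ∉ A.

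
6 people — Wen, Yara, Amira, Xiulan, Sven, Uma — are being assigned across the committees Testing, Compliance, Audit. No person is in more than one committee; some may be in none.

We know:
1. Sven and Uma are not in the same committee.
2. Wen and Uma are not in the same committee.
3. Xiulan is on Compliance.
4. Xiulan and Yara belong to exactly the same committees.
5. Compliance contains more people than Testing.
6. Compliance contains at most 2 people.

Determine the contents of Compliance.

Compliance = {Xiulan, Yara}

From (3): Xiulan ∈ Compliance.
(4): Yara matches Xiulan: Yara ∉ Testing.
(4): Yara matches Xiulan: Yara ∈ Compliance.
(6): Compliance already has 2, so the rest are out.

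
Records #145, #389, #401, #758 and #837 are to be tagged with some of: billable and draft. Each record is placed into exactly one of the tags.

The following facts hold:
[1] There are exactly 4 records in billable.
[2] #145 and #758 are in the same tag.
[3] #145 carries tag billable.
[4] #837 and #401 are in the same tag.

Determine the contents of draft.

draft = {#389}

From (3): #145 ∈ billable.
(2): #758 matches #145: #758 ∈ billable.
Suppose #389 ∉ draft: no assignment then satisfies all the clues, so #389 ∈ draft.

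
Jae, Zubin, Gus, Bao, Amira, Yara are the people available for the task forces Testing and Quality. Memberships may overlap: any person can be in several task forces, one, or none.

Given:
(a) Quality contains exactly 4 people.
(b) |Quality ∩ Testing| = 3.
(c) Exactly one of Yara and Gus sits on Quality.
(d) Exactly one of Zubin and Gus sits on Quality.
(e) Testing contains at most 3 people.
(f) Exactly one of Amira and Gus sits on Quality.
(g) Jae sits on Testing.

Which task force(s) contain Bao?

Bao: none

From (g): Jae ∈ Testing.
Suppose Bao ∈ Testing: no assignment then satisfies all the clues, so Bao ∉ Testing.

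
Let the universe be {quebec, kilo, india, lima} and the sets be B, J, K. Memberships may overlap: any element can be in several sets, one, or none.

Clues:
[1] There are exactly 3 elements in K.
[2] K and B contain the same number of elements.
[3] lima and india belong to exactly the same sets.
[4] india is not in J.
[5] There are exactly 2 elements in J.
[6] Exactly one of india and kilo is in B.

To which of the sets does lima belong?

lima: B, K

From (4): india ∉ J.
(3): lima matches india: lima ∉ J.
(5): only 2 candidates remain for J, so all are in.
Suppose lima ∉ B: no assignment then satisfies all the clues, so lima ∈ B.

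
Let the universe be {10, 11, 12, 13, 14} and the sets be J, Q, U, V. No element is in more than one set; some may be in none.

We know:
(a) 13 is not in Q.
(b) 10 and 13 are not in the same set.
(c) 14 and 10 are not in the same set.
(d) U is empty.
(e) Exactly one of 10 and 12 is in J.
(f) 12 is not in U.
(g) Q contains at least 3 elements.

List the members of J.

J = {10}

From (a): 13 ∉ Q.
From (f): 12 ∉ U.
(d): U already has 0, so the rest are out.
Suppose 10 ∉ J: no assignment then satisfies all the clues, so 10 ∈ J.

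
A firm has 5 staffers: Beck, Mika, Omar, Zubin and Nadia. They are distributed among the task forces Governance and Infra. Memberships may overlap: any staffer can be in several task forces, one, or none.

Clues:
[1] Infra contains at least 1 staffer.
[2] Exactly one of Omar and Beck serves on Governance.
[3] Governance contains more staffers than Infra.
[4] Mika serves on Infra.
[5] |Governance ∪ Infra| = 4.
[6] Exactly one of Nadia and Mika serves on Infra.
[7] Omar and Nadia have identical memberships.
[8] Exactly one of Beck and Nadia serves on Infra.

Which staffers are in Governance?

Governance = {Mika, Nadia, Omar}

From (4): Mika ∈ Infra.
(6) (exactly one): Nadia ∉ Infra.
(7): Omar matches Nadia: Omar ∉ Infra.
(8) (exactly one): Beck ∈ Infra.
Suppose Beck ∈ Governance: no assignment then satisfies all the clues, so Beck ∉ Governance.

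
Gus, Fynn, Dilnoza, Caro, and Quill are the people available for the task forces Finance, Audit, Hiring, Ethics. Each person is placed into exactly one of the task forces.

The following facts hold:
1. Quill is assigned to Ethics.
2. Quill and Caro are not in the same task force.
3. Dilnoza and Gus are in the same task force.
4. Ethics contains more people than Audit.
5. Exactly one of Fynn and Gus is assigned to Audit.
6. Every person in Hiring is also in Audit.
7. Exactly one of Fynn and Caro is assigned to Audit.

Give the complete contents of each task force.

Finance = {Caro}; Audit = {Fynn}; Hiring = {}; Ethics = {Dilnoza, Gus, Quill}

From (1): Quill ∈ Ethics.
(2): Caro ∉ Ethics.
Suppose Gus ∈ Finance: no assignment then satisfies all the clues, so Gus ∉ Finance.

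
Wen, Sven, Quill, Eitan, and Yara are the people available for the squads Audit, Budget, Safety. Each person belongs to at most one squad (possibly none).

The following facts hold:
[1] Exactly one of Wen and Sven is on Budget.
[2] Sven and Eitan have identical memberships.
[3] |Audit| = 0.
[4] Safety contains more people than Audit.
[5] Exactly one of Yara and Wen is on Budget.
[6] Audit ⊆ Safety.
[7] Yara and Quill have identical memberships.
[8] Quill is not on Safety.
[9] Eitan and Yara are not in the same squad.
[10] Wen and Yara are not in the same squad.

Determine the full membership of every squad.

Audit = {}; Budget = {Wen}; Safety = {Eitan, Sven}

From (8): Quill ∉ Safety.
(3): Audit already has 0, so the rest are out.
(7): Yara matches Quill: Yara ∉ Safety.
Suppose Wen ∉ Budget: no assignment then satisfies all the clues, so Wen ∈ Budget.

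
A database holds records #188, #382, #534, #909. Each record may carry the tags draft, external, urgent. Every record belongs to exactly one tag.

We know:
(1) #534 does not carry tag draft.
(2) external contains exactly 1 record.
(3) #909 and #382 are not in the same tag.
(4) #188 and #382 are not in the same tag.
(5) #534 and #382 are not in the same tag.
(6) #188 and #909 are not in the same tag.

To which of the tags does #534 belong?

#534: urgent

From (1): #534 ∉ draft.
Suppose #534 ∈ external: no assignment then satisfies all the clues, so #534 ∉ external.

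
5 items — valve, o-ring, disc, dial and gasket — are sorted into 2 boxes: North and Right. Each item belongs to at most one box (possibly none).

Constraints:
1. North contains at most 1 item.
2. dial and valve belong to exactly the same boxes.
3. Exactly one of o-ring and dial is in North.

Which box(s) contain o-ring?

o-ring: North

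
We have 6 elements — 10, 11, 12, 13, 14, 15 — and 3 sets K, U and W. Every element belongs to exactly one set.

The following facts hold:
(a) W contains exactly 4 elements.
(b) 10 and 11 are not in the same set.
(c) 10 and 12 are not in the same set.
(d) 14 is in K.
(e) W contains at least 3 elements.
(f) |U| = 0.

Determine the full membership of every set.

K = {10, 14}; U = {}; W = {11, 12, 13, 15}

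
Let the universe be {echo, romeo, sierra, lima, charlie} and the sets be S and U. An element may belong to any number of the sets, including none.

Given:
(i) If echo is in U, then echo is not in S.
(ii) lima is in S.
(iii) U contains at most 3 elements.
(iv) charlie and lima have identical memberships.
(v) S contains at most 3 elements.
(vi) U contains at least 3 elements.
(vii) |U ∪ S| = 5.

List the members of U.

U = {echo, romeo, sierra}

From (ii): lima ∈ S.
(iv): charlie matches lima: charlie ∈ S.
Suppose echo ∉ U: no assignment then satisfies all the clues, so echo ∈ U.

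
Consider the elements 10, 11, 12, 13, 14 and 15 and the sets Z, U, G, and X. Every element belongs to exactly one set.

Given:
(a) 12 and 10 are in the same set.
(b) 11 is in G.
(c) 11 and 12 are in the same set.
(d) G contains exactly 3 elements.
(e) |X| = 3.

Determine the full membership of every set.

Z = {}; U = {}; G = {10, 11, 12}; X = {13, 14, 15}

From (b): 11 ∈ G.
(c): 12 matches 11: 12 ∉ Z.
(c): 12 matches 11: 12 ∉ U.
(c): 12 matches 11: 12 ∈ G.
(a): 10 matches 12: 10 ∉ Z.
(a): 10 matches 12: 10 ∉ U.
(a): 10 matches 12: 10 ∈ G.
(d): G already has 3, so the rest are out.
(e): only 3 candidates remain for X, so all are in.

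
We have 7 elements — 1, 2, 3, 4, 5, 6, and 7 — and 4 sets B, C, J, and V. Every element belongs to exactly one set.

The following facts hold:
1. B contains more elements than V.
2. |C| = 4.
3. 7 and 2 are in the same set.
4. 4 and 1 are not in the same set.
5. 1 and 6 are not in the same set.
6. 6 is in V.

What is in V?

V = {6}

From (6): 6 ∈ V.
(5): 1 ∉ V.
Suppose 2 ∈ V: no assignment then satisfies all the clues, so 2 ∉ V.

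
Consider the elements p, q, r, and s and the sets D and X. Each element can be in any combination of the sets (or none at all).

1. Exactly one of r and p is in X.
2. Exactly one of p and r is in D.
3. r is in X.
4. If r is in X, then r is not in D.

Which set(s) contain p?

p: D

From (3): r ∈ X.
(1) (exactly one): p ∉ X.
(4): r ∉ D.
(2) (exactly one): p ∈ D.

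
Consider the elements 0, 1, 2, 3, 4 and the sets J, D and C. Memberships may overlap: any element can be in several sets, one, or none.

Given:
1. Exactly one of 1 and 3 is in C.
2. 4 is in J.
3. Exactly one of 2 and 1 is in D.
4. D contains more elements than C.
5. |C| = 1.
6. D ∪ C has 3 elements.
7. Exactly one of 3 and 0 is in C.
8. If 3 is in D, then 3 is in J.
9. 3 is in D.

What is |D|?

From (2): 4 ∈ J.
From (9): 3 ∈ D.
(8): 3 ∈ J.
Suppose 0 ∈ C: no assignment then satisfies all the clues, so 0 ∉ C.

3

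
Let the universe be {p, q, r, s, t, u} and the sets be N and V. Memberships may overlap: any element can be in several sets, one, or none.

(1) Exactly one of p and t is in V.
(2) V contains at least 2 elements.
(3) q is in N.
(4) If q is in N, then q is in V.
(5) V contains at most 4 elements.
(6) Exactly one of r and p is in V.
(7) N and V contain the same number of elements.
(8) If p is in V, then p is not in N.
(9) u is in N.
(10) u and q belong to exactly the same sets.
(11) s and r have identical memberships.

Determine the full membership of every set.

N = {q, t, u}; V = {p, q, u}

From (3): q ∈ N.
From (9): u ∈ N.
(4): q ∈ V.
(10): u matches q: u ∈ V.
Suppose p ∈ N: no assignment then satisfies all the clues, so p ∉ N.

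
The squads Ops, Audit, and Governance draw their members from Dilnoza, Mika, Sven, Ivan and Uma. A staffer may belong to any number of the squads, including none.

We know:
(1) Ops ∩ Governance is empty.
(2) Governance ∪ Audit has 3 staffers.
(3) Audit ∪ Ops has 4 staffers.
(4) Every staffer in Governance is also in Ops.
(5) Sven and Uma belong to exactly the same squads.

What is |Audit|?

3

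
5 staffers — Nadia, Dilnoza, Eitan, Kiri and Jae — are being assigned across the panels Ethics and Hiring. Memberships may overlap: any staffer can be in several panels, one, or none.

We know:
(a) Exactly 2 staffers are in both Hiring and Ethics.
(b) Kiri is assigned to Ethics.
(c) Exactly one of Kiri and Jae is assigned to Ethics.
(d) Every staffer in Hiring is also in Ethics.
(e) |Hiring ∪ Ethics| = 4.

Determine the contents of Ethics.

Ethics = {Dilnoza, Eitan, Kiri, Nadia}

From (b): Kiri ∈ Ethics.
(c) (exactly one): Jae ∉ Ethics.
(d) contrapositive: Jae ∉ Hiring.
Suppose Nadia ∉ Ethics: no assignment then satisfies all the clues, so Nadia ∈ Ethics.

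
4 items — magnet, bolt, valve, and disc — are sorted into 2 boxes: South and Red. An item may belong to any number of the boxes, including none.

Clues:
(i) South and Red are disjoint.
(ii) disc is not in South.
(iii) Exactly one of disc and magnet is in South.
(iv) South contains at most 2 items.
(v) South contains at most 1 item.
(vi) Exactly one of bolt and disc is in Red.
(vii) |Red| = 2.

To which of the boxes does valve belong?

valve: Red

From (ii): disc ∉ South.
(iii) (exactly one): magnet ∈ South.
(v): South already has 1, so the rest are out.
(i) (disjoint): magnet ∉ Red.
Suppose valve ∉ Red: no assignment then satisfies all the clues, so valve ∈ Red.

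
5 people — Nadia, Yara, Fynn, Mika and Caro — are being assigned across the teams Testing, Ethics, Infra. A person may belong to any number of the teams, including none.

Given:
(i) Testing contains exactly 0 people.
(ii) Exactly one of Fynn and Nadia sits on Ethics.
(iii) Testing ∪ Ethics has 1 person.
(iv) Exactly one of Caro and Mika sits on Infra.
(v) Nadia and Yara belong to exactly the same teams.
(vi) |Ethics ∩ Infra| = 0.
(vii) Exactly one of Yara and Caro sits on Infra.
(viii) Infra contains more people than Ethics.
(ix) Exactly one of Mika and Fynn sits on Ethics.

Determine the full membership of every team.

Testing = {}; Ethics = {Fynn}; Infra = {Mika, Nadia, Yara}

(i): Testing already has 0, so the rest are out.
Suppose Nadia ∈ Ethics: no assignment then satisfies all the clues, so Nadia ∉ Ethics.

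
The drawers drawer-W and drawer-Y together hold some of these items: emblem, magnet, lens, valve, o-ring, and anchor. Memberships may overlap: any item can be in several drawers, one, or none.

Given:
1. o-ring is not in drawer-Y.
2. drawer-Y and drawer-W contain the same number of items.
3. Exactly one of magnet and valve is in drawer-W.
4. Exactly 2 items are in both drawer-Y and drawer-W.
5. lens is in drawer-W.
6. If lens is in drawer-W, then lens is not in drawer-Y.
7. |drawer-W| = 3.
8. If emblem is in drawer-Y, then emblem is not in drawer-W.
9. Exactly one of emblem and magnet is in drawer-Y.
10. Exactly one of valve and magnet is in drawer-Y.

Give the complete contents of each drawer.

drawer-W = {anchor, lens, valve}; drawer-Y = {anchor, emblem, valve}

From (1): o-ring ∉ drawer-Y.
From (5): lens ∈ drawer-W.
(6): lens ∉ drawer-Y.
Suppose emblem ∈ drawer-W: no assignment then satisfies all the clues, so emblem ∉ drawer-W.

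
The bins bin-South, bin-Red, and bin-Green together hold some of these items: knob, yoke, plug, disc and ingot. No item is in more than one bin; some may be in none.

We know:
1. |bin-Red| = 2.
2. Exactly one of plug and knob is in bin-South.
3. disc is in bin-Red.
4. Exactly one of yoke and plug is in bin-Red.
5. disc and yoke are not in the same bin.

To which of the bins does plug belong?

From (3): disc ∈ bin-Red.
(5): yoke ∉ bin-Red.
(4) (exactly one): plug ∈ bin-Red.
(1): bin-Red already has 2, so the rest are out.
(2) (exactly one): knob ∈ bin-South.

plug: bin-Red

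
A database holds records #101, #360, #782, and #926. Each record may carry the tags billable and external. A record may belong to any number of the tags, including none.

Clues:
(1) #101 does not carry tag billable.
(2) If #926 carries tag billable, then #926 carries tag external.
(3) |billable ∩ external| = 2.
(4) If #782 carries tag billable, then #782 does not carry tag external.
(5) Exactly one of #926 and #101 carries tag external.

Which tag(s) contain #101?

From (1): #101 ∉ billable.
Suppose #101 ∈ external: no assignment then satisfies all the clues, so #101 ∉ external.

#101: none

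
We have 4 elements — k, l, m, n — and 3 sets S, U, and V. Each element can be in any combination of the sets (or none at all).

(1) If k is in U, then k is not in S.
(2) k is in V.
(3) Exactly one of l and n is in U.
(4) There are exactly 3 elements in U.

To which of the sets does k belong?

k: U, V

From (2): k ∈ V.
Suppose k ∈ S: no assignment then satisfies all the clues, so k ∉ S.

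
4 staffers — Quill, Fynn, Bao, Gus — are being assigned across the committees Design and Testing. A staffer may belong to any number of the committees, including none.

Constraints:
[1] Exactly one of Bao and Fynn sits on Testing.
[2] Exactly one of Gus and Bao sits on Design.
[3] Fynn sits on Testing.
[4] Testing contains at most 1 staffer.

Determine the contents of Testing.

From (3): Fynn ∈ Testing.
(1) (exactly one): Bao ∉ Testing.
(4): Testing already has 1, so the rest are out.

Testing = {Fynn}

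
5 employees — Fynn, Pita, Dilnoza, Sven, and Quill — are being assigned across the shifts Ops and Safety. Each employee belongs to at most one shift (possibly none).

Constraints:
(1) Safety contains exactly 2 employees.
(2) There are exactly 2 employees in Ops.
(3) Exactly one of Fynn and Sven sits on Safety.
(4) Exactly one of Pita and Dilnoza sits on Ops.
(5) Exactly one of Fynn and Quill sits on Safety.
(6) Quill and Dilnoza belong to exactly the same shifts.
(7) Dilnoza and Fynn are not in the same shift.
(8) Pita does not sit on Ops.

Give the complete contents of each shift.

From (8): Pita ∉ Ops.
(4) (exactly one): Dilnoza ∈ Ops.
(6): Quill matches Dilnoza: Quill ∈ Ops.
(7): Fynn ∉ Ops.
(2): Ops already has 2, so the rest are out.
(5) (exactly one): Fynn ∈ Safety.
(3) (exactly one): Sven ∉ Safety.
(1): only 2 candidates remain for Safety, so all are in.

Ops = {Dilnoza, Quill}; Safety = {Fynn, Pita}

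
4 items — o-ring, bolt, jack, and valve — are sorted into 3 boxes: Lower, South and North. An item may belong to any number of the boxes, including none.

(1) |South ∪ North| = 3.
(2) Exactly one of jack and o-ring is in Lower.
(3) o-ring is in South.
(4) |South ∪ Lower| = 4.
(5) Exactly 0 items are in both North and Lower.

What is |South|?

3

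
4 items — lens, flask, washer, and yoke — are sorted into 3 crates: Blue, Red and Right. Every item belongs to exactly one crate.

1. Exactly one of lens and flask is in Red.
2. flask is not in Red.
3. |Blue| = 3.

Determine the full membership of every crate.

Blue = {flask, washer, yoke}; Red = {lens}; Right = {}

From (2): flask ∉ Red.
(1) (exactly one): lens ∈ Red.
(3): only 3 candidates remain for Blue, so all are in.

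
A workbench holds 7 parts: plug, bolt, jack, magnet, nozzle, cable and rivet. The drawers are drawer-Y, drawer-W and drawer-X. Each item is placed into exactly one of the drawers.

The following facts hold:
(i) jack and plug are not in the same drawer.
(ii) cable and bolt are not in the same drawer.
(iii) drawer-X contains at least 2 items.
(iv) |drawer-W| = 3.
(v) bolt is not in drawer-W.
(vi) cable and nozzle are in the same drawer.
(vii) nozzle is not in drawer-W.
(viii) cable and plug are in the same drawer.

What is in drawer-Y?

drawer-Y = {bolt}

From (v): bolt ∉ drawer-W.
From (vii): nozzle ∉ drawer-W.
(vi): cable matches nozzle: cable ∉ drawer-W.
(viii): plug matches cable: plug ∉ drawer-W.
(iv): only 3 candidates remain for drawer-W, so all are in.
Suppose plug ∈ drawer-Y: no assignment then satisfies all the clues, so plug ∉ drawer-Y.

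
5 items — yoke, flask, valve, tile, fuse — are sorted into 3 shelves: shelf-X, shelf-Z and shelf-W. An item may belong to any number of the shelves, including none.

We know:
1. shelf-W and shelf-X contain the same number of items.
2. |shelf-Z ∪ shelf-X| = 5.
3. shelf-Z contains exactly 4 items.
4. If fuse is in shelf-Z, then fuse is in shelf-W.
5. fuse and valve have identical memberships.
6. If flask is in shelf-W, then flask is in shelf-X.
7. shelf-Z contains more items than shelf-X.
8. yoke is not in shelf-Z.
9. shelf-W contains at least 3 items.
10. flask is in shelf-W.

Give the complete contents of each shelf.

shelf-X = {flask, tile, yoke}; shelf-Z = {flask, fuse, tile, valve}; shelf-W = {flask, fuse, valve}

From (8): yoke ∉ shelf-Z.
From (10): flask ∈ shelf-W.
(3): only 4 candidates remain for shelf-Z, so all are in.
(4): fuse ∈ shelf-W.
(5): valve matches fuse: valve ∈ shelf-W.
(6): flask ∈ shelf-X.
Suppose yoke ∉ shelf-X: no assignment then satisfies all the clues, so yoke ∈ shelf-X.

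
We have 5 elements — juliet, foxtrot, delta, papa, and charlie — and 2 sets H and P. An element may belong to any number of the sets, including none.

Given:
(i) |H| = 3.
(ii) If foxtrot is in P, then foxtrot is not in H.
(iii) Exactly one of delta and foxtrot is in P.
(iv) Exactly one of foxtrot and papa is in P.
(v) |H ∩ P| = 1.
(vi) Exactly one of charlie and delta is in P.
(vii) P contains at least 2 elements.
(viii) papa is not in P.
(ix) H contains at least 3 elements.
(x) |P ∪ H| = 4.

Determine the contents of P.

P = {charlie, foxtrot}

From (viii): papa ∉ P.
(iv) (exactly one): foxtrot ∈ P.
(ii): foxtrot ∉ H.
(iii) (exactly one): delta ∉ P.
(vi) (exactly one): charlie ∈ P.
Suppose juliet ∈ P: no assignment then satisfies all the clues, so juliet ∉ P.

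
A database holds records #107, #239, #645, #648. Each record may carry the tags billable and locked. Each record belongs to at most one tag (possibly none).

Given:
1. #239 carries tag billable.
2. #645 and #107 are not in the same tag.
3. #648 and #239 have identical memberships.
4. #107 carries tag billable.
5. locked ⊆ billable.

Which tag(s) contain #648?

#648: billable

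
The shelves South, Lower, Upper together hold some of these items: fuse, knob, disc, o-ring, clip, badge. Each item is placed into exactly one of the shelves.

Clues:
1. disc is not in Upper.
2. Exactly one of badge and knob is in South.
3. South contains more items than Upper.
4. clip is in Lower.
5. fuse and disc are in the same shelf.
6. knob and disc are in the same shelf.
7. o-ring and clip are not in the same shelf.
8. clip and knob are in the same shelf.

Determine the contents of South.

From (1): disc ∉ Upper.
From (4): clip ∈ Lower.
(5): fuse matches disc: fuse ∉ Upper.
(6): knob matches disc: knob ∉ Upper.
(7): o-ring ∉ Lower.
(8): knob matches clip: knob ∉ South.
(8): knob matches clip: knob ∈ Lower.
(2) (exactly one): badge ∈ South.
(6): disc matches knob: disc ∉ South.
(6): disc matches knob: disc ∈ Lower.
(5): fuse matches disc: fuse ∉ South.
Suppose o-ring ∉ South: no assignment then satisfies all the clues, so o-ring ∈ South.

South = {badge, o-ring}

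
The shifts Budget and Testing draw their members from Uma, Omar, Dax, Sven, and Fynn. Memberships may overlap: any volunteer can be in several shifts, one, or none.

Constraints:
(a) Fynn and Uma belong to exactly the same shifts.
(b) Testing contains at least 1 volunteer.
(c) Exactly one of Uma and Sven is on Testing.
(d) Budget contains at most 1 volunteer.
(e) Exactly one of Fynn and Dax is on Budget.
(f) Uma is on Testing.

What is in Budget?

From (f): Uma ∈ Testing.
(a): Fynn matches Uma: Fynn ∈ Testing.
(c) (exactly one): Sven ∉ Testing.
Suppose Uma ∈ Budget: no assignment then satisfies all the clues, so Uma ∉ Budget.

Budget = {Dax}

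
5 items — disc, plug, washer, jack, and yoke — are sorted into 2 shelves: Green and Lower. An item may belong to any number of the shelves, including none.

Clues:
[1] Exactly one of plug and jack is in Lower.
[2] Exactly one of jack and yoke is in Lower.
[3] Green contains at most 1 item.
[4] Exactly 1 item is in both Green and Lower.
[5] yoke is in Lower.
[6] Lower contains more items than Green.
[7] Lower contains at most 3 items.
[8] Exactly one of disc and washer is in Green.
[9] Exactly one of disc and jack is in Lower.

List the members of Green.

Green = {disc}

From (5): yoke ∈ Lower.
(2) (exactly one): jack ∉ Lower.
(9) (exactly one): disc ∈ Lower.
(1) (exactly one): plug ∈ Lower.
(7): Lower already has 3, so the rest are out.
Suppose disc ∉ Green: no assignment then satisfies all the clues, so disc ∈ Green.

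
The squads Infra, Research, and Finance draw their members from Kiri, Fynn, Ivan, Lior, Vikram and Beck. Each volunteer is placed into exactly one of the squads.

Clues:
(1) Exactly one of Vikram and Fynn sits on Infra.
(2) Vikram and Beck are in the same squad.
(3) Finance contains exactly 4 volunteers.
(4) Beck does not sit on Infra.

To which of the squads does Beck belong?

Beck: Finance

From (4): Beck ∉ Infra.
(2): Vikram matches Beck: Vikram ∉ Infra.
(1) (exactly one): Fynn ∈ Infra.
Suppose Beck ∈ Research: no assignment then satisfies all the clues, so Beck ∉ Research.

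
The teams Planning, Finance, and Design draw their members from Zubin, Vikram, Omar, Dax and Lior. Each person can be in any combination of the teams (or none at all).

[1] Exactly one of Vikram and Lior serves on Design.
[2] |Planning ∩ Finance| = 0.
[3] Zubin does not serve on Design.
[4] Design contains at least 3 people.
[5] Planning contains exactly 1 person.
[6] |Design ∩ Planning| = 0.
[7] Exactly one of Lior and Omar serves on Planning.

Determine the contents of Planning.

Planning = {Lior}

From (3): Zubin ∉ Design.
Suppose Zubin ∈ Planning: no assignment then satisfies all the clues, so Zubin ∉ Planning.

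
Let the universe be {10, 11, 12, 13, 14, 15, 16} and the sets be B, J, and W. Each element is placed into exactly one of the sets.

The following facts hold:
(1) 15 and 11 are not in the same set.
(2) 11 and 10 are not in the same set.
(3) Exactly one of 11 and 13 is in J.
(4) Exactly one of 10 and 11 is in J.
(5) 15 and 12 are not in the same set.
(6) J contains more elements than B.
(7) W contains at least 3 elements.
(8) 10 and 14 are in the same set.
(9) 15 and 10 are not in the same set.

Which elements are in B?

B = {15}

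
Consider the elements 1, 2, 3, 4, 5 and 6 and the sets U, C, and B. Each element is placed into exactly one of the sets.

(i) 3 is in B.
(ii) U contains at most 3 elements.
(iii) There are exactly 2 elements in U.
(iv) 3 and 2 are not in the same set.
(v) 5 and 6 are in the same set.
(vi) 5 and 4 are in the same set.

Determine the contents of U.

U = {1, 2}

From (i): 3 ∈ B.
(iv): 2 ∉ B.
Suppose 1 ∉ U: no assignment then satisfies all the clues, so 1 ∈ U.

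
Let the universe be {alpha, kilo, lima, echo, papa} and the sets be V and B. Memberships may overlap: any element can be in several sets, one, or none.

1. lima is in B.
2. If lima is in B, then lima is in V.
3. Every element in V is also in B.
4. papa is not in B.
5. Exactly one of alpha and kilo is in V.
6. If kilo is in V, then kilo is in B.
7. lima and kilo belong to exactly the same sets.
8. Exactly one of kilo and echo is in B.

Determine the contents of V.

From (1): lima ∈ B.
From (4): papa ∉ B.
(2): lima ∈ V.
(3) contrapositive: papa ∉ V.
(7): kilo matches lima: kilo ∈ V.
(7): kilo matches lima: kilo ∈ B.
(8) (exactly one): echo ∉ B.
(3) contrapositive: echo ∉ V.
(5) (exactly one): alpha ∉ V.

V = {kilo, lima}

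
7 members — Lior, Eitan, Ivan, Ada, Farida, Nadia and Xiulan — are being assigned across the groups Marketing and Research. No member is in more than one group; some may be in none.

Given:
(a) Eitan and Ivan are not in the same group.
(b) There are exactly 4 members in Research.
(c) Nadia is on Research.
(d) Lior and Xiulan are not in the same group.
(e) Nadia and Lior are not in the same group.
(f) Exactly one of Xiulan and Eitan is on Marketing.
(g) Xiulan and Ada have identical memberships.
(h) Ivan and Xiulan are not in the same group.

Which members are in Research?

From (c): Nadia ∈ Research.
(e): Lior ∉ Research.
Suppose Eitan ∈ Research: no assignment then satisfies all the clues, so Eitan ∉ Research.

Research = {Ada, Farida, Nadia, Xiulan}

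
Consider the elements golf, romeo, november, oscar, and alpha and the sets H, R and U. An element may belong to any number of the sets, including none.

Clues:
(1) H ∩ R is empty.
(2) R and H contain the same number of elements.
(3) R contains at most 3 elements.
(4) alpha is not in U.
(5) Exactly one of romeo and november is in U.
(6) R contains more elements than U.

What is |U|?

1

From (4): alpha ∉ U.
Suppose golf ∈ U: no assignment then satisfies all the clues, so golf ∉ U.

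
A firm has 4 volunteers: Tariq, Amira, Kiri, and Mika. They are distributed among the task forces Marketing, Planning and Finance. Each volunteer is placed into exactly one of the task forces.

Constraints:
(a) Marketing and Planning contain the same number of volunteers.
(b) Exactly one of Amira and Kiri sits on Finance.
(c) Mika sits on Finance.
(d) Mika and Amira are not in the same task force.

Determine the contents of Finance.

From (c): Mika ∈ Finance.
(d): Amira ∉ Finance.
(b) (exactly one): Kiri ∈ Finance.
Suppose Tariq ∈ Finance: no assignment then satisfies all the clues, so Tariq ∉ Finance.

Finance = {Kiri, Mika}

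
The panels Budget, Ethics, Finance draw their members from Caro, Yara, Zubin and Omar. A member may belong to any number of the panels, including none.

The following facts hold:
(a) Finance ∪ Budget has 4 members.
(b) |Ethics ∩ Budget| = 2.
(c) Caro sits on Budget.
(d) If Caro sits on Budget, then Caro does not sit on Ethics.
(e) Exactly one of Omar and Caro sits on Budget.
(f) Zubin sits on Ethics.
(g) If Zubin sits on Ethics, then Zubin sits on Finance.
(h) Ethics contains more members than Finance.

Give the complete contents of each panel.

Budget = {Caro, Yara, Zubin}; Ethics = {Omar, Yara, Zubin}; Finance = {Omar, Zubin}

From (c): Caro ∈ Budget.
From (f): Zubin ∈ Ethics.
(d): Caro ∉ Ethics.
(e) (exactly one): Omar ∉ Budget.
(g): Zubin ∈ Finance.
Suppose Caro ∈ Finance: no assignment then satisfies all the clues, so Caro ∉ Finance.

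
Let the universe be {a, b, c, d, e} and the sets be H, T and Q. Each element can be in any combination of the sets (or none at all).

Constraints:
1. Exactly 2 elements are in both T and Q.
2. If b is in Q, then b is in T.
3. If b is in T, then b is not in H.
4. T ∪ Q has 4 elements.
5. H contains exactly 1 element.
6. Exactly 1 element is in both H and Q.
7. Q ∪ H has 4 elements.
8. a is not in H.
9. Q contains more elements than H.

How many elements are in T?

From (8): a ∉ H.
Suppose b ∈ H: no assignment then satisfies all the clues, so b ∉ H.

2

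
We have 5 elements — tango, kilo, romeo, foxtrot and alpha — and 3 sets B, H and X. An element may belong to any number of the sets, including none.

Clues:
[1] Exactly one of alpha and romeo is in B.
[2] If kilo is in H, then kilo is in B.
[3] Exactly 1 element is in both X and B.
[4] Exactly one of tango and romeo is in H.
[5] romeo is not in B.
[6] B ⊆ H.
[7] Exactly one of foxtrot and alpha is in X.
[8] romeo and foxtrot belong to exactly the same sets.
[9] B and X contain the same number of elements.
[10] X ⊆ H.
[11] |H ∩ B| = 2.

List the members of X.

X = {alpha, tango}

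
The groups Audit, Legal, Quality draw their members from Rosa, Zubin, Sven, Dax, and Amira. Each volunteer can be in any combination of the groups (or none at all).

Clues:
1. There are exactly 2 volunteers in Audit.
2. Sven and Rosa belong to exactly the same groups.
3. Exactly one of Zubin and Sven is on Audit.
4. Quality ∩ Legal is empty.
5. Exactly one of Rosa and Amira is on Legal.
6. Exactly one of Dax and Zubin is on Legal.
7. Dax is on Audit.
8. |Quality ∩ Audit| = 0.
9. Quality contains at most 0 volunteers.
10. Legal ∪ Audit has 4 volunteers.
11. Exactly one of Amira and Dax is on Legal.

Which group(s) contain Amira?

From (7): Dax ∈ Audit.
(9): Quality already has 0, so the rest are out.
Suppose Amira ∈ Audit: no assignment then satisfies all the clues, so Amira ∉ Audit.

Amira: none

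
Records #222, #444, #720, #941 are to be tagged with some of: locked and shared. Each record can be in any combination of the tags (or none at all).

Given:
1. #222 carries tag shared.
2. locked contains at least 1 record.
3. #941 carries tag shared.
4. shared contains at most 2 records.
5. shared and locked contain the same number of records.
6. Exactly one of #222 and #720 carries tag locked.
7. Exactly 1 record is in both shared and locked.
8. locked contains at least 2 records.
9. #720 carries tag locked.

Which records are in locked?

locked = {#720, #941}

From (1): #222 ∈ shared.
From (3): #941 ∈ shared.
From (9): #720 ∈ locked.
(4): shared already has 2, so the rest are out.
(6) (exactly one): #222 ∉ locked.
Suppose #444 ∈ locked: no assignment then satisfies all the clues, so #444 ∉ locked.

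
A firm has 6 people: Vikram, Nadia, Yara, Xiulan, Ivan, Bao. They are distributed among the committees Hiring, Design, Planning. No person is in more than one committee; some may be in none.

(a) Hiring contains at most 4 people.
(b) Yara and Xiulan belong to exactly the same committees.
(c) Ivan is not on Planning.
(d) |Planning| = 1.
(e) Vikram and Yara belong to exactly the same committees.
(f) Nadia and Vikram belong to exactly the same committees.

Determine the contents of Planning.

Planning = {Bao}

From (c): Ivan ∉ Planning.
Suppose Vikram ∈ Planning: no assignment then satisfies all the clues, so Vikram ∉ Planning.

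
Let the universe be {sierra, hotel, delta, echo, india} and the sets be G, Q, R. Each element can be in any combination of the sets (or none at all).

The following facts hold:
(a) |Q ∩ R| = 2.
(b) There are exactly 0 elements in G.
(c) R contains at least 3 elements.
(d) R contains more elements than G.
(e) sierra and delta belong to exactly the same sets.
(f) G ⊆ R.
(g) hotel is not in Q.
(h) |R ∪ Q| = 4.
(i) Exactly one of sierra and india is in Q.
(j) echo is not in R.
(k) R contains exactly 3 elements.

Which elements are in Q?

Q = {delta, echo, sierra}

From (g): hotel ∉ Q.
From (j): echo ∉ R.
(b): G already has 0, so the rest are out.
Suppose sierra ∉ Q: no assignment then satisfies all the clues, so sierra ∈ Q.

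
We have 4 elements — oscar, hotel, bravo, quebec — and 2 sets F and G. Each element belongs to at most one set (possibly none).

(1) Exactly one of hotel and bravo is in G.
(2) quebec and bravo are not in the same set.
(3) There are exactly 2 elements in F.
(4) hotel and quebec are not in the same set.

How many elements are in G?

1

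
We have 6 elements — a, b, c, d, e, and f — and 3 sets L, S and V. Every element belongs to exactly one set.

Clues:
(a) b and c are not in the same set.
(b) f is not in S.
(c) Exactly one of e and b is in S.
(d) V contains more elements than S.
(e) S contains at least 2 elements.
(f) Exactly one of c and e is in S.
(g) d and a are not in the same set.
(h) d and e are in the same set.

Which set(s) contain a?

a: V

From (b): f ∉ S.
Suppose a ∈ L: no assignment then satisfies all the clues, so a ∉ L.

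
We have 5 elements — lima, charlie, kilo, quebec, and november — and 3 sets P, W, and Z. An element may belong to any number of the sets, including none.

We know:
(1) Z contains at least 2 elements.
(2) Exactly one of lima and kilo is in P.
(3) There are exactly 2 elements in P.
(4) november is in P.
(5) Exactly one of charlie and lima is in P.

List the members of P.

P = {lima, november}

From (4): november ∈ P.
Suppose lima ∉ P: no assignment then satisfies all the clues, so lima ∈ P.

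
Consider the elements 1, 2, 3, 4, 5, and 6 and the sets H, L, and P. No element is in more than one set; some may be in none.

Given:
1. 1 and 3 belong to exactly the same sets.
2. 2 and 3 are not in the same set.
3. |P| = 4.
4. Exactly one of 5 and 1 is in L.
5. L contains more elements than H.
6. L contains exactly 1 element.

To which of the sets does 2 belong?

2: none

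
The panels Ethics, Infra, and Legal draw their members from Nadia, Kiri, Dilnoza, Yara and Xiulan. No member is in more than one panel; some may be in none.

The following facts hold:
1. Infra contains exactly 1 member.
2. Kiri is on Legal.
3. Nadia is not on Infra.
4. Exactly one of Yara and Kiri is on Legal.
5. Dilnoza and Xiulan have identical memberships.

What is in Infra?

From (2): Kiri ∈ Legal.
From (3): Nadia ∉ Infra.
(4) (exactly one): Yara ∉ Legal.
Suppose Dilnoza ∈ Infra: no assignment then satisfies all the clues, so Dilnoza ∉ Infra.

Infra = {Yara}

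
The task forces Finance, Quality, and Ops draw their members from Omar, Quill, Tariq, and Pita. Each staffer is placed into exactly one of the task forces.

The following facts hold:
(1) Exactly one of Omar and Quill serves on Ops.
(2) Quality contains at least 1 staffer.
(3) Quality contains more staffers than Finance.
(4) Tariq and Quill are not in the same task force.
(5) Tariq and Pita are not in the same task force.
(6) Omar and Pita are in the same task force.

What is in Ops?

Ops = {Quill}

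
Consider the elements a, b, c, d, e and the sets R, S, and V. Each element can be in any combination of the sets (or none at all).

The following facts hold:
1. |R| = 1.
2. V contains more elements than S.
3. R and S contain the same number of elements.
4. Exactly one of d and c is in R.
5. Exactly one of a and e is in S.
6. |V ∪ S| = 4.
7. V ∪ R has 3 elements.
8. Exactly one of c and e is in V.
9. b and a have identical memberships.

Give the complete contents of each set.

R = {c}; S = {e}; V = {a, b, c}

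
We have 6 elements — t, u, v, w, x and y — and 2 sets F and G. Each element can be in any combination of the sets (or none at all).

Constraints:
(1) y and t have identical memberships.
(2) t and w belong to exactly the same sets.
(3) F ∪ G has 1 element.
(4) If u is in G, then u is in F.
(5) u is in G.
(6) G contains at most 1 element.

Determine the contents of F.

F = {u}

From (5): u ∈ G.
(4): u ∈ F.
(6): G already has 1, so the rest are out.
Suppose t ∈ F: no assignment then satisfies all the clues, so t ∉ F.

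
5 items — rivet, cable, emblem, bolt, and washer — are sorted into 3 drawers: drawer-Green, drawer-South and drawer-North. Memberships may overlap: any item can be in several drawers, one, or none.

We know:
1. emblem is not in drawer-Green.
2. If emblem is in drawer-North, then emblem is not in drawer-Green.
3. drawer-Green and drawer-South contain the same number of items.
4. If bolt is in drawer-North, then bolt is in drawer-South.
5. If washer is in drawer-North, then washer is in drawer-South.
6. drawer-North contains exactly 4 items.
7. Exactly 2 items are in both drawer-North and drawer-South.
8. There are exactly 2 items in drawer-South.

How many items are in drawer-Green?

2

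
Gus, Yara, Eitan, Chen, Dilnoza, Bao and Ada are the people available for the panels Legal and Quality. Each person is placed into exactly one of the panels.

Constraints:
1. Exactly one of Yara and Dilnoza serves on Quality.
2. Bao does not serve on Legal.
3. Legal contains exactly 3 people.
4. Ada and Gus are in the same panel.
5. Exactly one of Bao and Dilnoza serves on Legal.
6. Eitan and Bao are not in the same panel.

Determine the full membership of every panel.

Legal = {Chen, Dilnoza, Eitan}; Quality = {Ada, Bao, Gus, Yara}

From (2): Bao ∉ Legal.
(5) (exactly one): Dilnoza ∈ Legal.
Only one panel left: Bao ∈ Quality.
(1) (exactly one): Yara ∈ Quality.
(6): Eitan ∉ Quality.
Only one panel left: Eitan ∈ Legal.
Suppose Gus ∈ Legal: no assignment then satisfies all the clues, so Gus ∉ Legal.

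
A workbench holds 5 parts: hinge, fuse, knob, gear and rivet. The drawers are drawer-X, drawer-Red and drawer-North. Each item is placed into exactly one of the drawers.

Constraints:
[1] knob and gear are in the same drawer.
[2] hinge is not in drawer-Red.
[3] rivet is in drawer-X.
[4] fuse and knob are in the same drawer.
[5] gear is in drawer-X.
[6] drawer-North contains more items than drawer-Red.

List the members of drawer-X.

From (2): hinge ∉ drawer-Red.
From (3): rivet ∈ drawer-X.
From (5): gear ∈ drawer-X.
(1): knob matches gear: knob ∈ drawer-X.
(4): fuse matches knob: fuse ∈ drawer-X.
Suppose hinge ∈ drawer-X: no assignment then satisfies all the clues, so hinge ∉ drawer-X.

drawer-X = {fuse, gear, knob, rivet}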